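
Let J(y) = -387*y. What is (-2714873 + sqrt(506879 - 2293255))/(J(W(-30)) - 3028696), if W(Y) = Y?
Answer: 2714873/3017086 - I*sqrt(446594)/1508543 ≈ 0.89983 - 0.00044299*I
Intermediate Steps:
(-2714873 + sqrt(506879 - 2293255))/(J(W(-30)) - 3028696) = (-2714873 + sqrt(506879 - 2293255))/(-387*(-30) - 3028696) = (-2714873 + sqrt(-1786376))/(11610 - 3028696) = (-2714873 + 2*I*sqrt(446594))/(-3017086) = (-2714873 + 2*I*sqrt(446594))*(-1/3017086) = 2714873/3017086 - I*sqrt(446594)/1508543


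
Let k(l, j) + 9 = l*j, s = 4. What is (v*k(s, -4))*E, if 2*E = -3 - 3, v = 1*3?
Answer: 225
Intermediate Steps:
v = 3
E = -3 (E = (-3 - 3)/2 = (½)*(-6) = -3)
k(l, j) = -9 + j*l (k(l, j) = -9 + l*j = -9 + j*l)
(v*k(s, -4))*E = (3*(-9 - 4*4))*(-3) = (3*(-9 - 16))*(-3) = (3*(-25))*(-3) = -75*(-3) = 225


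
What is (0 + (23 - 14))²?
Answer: 81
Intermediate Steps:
(0 + (23 - 14))² = (0 + 9)² = 9² = 81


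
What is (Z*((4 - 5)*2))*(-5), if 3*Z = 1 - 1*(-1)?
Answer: 20/3 ≈ 6.6667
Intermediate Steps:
Z = ⅔ (Z = (1 - 1*(-1))/3 = (1 + 1)/3 = (⅓)*2 = ⅔ ≈ 0.66667)
(Z*((4 - 5)*2))*(-5) = (2*((4 - 5)*2)/3)*(-5) = (2*(-1*2)/3)*(-5) = ((⅔)*(-2))*(-5) = -4/3*(-5) = 20/3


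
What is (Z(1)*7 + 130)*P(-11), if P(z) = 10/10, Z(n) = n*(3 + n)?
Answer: 158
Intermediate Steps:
P(z) = 1 (P(z) = 10*(⅒) = 1)
(Z(1)*7 + 130)*P(-11) = ((1*(3 + 1))*7 + 130)*1 = ((1*4)*7 + 130)*1 = (4*7 + 130)*1 = (28 + 130)*1 = 158*1 = 158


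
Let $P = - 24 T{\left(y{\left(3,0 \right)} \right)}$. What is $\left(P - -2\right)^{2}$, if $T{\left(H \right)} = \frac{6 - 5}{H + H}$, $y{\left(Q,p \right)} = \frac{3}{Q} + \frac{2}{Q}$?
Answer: $\frac{676}{25} \approx 27.04$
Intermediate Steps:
$y{\left(Q,p \right)} = \frac{5}{Q}$
$T{\left(H \right)} = \frac{1}{2 H}$ ($T{\left(H \right)} = 1 \frac{1}{2 H} = \frac{1}{2 H}$)
$P = - \frac{36}{5}$ ($P = - 24 \frac{1}{2 \cdot \frac{5}{3}} = - 24 \cdot \frac{1}{2} \cdot \frac{3}{5} = \left(-24\right) \frac{3}{10} = - \frac{36}{5} \approx -7.2$)
$\left(P - -2\right)^{2} = \left(- \frac{36}{5} - -2\right)^{2} = \left(- \frac{36}{5} + \left(-10 + 12\right)\right)^{2} = \left(- \frac{36}{5} + 2\right)^{2} = \left(- \frac{26}{5}\right)^{2} = \frac{676}{25}$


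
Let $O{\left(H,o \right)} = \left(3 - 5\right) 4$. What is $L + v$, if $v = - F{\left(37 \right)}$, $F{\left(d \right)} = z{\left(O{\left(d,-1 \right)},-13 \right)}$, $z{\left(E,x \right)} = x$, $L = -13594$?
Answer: $-13581$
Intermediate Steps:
$O{\left(H,o \right)} = -8$ ($O{\left(H,o \right)} = \left(-2\right) 4 = -8$)
$F{\left(d \right)} = -13$
$v = 13$ ($v = \left(-1\right) \left(-13\right) = 13$)
$L + v = -13594 + 13 = -13581$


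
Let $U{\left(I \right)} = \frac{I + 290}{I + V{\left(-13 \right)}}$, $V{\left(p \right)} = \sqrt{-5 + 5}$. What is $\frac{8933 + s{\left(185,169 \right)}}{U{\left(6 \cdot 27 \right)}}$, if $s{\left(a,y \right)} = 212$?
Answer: $\frac{740745}{226} \approx 3277.6$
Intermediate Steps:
$V{\left(p \right)} = 0$ ($V{\left(p \right)} = \sqrt{0} = 0$)
$U{\left(I \right)} = \frac{290 + I}{I}$ ($U{\left(I \right)} = \frac{I + 290}{I + 0} = \frac{290 + I}{I}$)
$\frac{8933 + s{\left(185,169 \right)}}{U{\left(6 \cdot 27 \right)}} = \frac{8933 + 212}{\frac{1}{6 \cdot 27} \left(290 + 6 \cdot 27\right)} = \frac{9145}{\frac{1}{162} \left(290 + 162\right)} = \frac{9145}{\frac{1}{162} \cdot 452} = \frac{9145}{\frac{226}{81}} = 9145 \cdot \frac{81}{226} = \frac{740745}{226}$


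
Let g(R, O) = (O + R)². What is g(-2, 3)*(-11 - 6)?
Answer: -17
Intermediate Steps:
g(-2, 3)*(-11 - 6) = (3 - 2)²*(-11 - 6) = 1²*(-17) = 1*(-17) = -17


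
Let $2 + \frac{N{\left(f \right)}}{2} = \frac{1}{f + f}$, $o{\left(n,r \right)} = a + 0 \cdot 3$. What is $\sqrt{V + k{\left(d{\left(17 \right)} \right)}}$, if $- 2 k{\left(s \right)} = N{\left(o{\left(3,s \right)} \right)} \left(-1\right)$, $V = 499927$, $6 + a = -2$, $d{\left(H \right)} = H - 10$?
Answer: $\frac{\sqrt{7998799}}{4} \approx 707.05$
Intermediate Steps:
$d{\left(H \right)} = -10 + H$
$a = -8$ ($a = -6 - 2 = -8$)
$o{\left(n,r \right)} = -8$ ($o{\left(n,r \right)} = -8 + 0 \cdot 3 = -8 + 0 = -8$)
$N{\left(f \right)} = -4 + \frac{1}{f}$ ($N{\left(f \right)} = -4 + \frac{2}{f + f} = -4 + \frac{2}{2 f} = -4 + 2 \frac{1}{2 f} = -4 + \frac{1}{f}$)
$k{\left(s \right)} = - \frac{33}{16}$ ($k{\left(s \right)} = - \frac{\left(-4 + \frac{1}{-8}\right) \left(-1\right)}{2} = - \frac{\left(-4 - \frac{1}{8}\right) \left(-1\right)}{2} = - \frac{\left(- \frac{33}{8}\right) \left(-1\right)}{2} = \left(- \frac{1}{2}\right) \frac{33}{8} = - \frac{33}{16}$)
$\sqrt{V + k{\left(d{\left(17 \right)} \right)}} = \sqrt{499927 - \frac{33}{16}} = \sqrt{\frac{7998799}{16}} = \frac{\sqrt{7998799}}{4}$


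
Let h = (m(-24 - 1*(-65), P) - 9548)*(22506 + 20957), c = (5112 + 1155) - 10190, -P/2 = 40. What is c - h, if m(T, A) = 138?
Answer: 408982907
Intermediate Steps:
P = -80 (P = -2*40 = -80)
c = -3923 (c = 6267 - 10190 = -3923)
h = -408986830 (h = (138 - 9548)*(22506 + 20957) = -9410*43463 = -408986830)
c - h = -3923 - 1*(-408986830) = -3923 + 408986830 = 408982907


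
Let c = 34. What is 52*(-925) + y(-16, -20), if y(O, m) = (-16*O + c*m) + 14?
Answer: -48510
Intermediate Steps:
y(O, m) = 14 - 16*O + 34*m (y(O, m) = (-16*O + 34*m) + 14 = 14 - 16*O + 34*m)
52*(-925) + y(-16, -20) = 52*(-925) + (14 - 16*(-16) + 34*(-20)) = -48100 + (14 + 256 - 680) = -48100 - 410 = -48510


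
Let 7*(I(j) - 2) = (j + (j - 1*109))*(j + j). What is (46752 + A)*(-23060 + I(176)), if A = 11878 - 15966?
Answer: -3236917680/7 ≈ -4.6242e+8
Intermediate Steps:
I(j) = 2 + 2*j*(-109 + 2*j)/7 (I(j) = 2 + ((j + (j - 1*109))*(j + j))/7 = 2 + ((j + (j - 109))*(2*j))/7 = 2 + ((j + (-109 + j))*(2*j))/7 = 2 + ((-109 + 2*j)*(2*j))/7 = 2 + (2*j*(-109 + 2*j))/7 = 2 + 2*j*(-109 + 2*j)/7)
A = -4088
(46752 + A)*(-23060 + I(176)) = (46752 - 4088)*(-23060 + (2 - 218/7*176 + (4/7)*176²)) = 42664*(-23060 + (2 - 38368/7 + (4/7)*30976)) = 42664*(-23060 + (2 - 38368/7 + 123904/7)) = 42664*(-23060 + 85550/7) = 42664*(-75870/7) = -3236917680/7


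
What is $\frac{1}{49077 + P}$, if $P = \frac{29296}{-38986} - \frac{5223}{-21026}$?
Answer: $\frac{409859818}{20114484111077} \approx 2.0376 \cdot 10^{-5}$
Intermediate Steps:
$P = - \frac{206176909}{409859818}$ ($P = 29296 \left(- \frac{1}{38986}\right) - - \frac{5223}{21026} = - \frac{14648}{19493} + \frac{5223}{21026} = - \frac{206176909}{409859818} \approx -0.50304$)
$\frac{1}{49077 + P} = \frac{1}{49077 - \frac{206176909}{409859818}} = \frac{1}{\frac{20114484111077}{409859818}} = \frac{409859818}{20114484111077}$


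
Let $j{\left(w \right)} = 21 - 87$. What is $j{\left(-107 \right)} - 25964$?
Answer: $-26030$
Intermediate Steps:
$j{\left(w \right)} = -66$ ($j{\left(w \right)} = 21 - 87 = -66$)
$j{\left(-107 \right)} - 25964 = -66 - 25964 = -26030$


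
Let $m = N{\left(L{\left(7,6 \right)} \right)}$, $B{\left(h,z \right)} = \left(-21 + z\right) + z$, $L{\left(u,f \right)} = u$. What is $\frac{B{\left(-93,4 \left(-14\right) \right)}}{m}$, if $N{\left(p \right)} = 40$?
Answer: $- \frac{133}{40} \approx -3.325$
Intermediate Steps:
$B{\left(h,z \right)} = -21 + 2 z$
$m = 40$
$\frac{B{\left(-93,4 \left(-14\right) \right)}}{m} = \frac{-21 + 2 \cdot 4 \left(-14\right)}{40} = \left(-21 + 2 \left(-56\right)\right) \frac{1}{40} = \left(-21 - 112\right) \frac{1}{40} = \left(-133\right) \frac{1}{40} = - \frac{133}{40}$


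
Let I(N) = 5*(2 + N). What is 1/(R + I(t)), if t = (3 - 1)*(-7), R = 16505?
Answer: 1/16445 ≈ 6.0809e-5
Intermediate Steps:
t = -14 (t = 2*(-7) = -14)
I(N) = 10 + 5*N
1/(R + I(t)) = 1/(16505 + (10 + 5*(-14))) = 1/(16505 + (10 - 70)) = 1/(16505 - 60) = 1/16445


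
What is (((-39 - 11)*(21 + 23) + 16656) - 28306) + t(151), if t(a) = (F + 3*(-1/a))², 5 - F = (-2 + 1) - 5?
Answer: -313044886/22801 ≈ -13729.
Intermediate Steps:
F = 11 (F = 5 - ((-2 + 1) - 5) = 5 - (-1 - 5) = 5 - 1*(-6) = 5 + 6 = 11)
t(a) = (11 - 3/a)² (t(a) = (11 + 3*(-1/a))² = (11 - 3/a)²)
(((-39 - 11)*(21 + 23) + 16656) - 28306) + t(151) = (((-39 - 11)*(21 + 23) + 16656) - 28306) + (-3 + 11*151)²/151² = ((-50*44 + 16656) - 28306) + (-3 + 1661)²/22801 = ((-2200 + 16656) - 28306) + (1/22801)*1658² = (14456 - 28306) + (1/22801)*2748964 = -13850 + 2748964/22801 = -313044886/22801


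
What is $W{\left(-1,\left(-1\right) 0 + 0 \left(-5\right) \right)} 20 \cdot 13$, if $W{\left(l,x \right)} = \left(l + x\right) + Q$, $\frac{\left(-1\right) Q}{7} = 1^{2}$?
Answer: $-2080$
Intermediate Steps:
$Q = -7$ ($Q = - 7 \cdot 1^{2} = \left(-7\right) 1 = -7$)
$W{\left(l,x \right)} = -7 + l + x$ ($W{\left(l,x \right)} = \left(l + x\right) - 7 = -7 + l + x$)
$W{\left(-1,\left(-1\right) 0 + 0 \left(-5\right) \right)} 20 \cdot 13 = \left(-7 - 1 + \left(\left(-1\right) 0 + 0 \left(-5\right)\right)\right) 20 \cdot 13 = \left(-7 - 1 + \left(0 + 0\right)\right) 20 \cdot 13 = \left(-7 - 1 + 0\right) 20 \cdot 13 = \left(-8\right) 20 \cdot 13 = \left(-160\right) 13 = -2080$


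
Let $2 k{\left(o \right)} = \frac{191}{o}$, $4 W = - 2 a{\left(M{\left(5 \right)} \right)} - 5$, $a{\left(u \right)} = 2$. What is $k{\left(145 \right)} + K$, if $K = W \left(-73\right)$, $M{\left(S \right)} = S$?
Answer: $\frac{95647}{580} \approx 164.91$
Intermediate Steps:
$W = - \frac{9}{4}$ ($W = \frac{\left(-2\right) 2 - 5}{4} = \frac{-4 - 5}{4} = \frac{1}{4} \left(-9\right) = - \frac{9}{4} \approx -2.25$)
$k{\left(o \right)} = \frac{191}{2 o}$ ($k{\left(o \right)} = \frac{191 \frac{1}{o}}{2} = \frac{191}{2 o}$)
$K = \frac{657}{4}$ ($K = \left(- \frac{9}{4}\right) \left(-73\right) = \frac{657}{4} \approx 164.25$)
$k{\left(145 \right)} + K = \frac{191}{2 \cdot 145} + \frac{657}{4} = \frac{191}{2} \cdot \frac{1}{145} + \frac{657}{4} = \frac{191}{290} + \frac{657}{4} = \frac{95647}{580}$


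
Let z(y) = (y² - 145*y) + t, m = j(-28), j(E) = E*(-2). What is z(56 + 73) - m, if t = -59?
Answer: -2179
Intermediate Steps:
j(E) = -2*E
m = 56 (m = -2*(-28) = 56)
z(y) = -59 + y² - 145*y (z(y) = (y² - 145*y) - 59 = -59 + y² - 145*y)
z(56 + 73) - m = (-59 + (56 + 73)² - 145*(56 + 73)) - 1*56 = (-59 + 129² - 145*129) - 56 = (-59 + 16641 - 18705) - 56 = -2123 - 56 = -2179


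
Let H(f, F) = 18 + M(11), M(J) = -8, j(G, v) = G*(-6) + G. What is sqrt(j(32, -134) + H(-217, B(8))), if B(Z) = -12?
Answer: 5*I*sqrt(6) ≈ 12.247*I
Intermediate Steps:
j(G, v) = -5*G (j(G, v) = -6*G + G = -5*G)
H(f, F) = 10 (H(f, F) = 18 - 8 = 10)
sqrt(j(32, -134) + H(-217, B(8))) = sqrt(-5*32 + 10) = sqrt(-160 + 10) = sqrt(-150) = 5*I*sqrt(6)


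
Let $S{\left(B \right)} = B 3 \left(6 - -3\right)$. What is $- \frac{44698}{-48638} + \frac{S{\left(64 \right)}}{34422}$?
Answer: $\frac{135220085}{139518103} \approx 0.96919$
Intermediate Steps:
$S{\left(B \right)} = 27 B$ ($S{\left(B \right)} = 3 B \left(6 + 3\right) = 3 B 9 = 27 B$)
$- \frac{44698}{-48638} + \frac{S{\left(64 \right)}}{34422} = - \frac{44698}{-48638} + \frac{27 \cdot 64}{34422} = \left(-44698\right) \left(- \frac{1}{48638}\right) + 1728 \cdot \frac{1}{34422} = \frac{22349}{24319} + \frac{288}{5737} = \frac{135220085}{139518103}$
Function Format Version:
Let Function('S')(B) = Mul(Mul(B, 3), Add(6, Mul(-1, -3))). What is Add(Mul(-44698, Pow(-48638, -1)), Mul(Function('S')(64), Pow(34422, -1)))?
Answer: Rational(135220085, 139518103) ≈ 0.96919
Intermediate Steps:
Function('S')(B) = Mul(27, B) (Function('S')(B) = Mul(Mul(3, B), Add(6, 3)) = Mul(Mul(3, B), 9) = Mul(27, B))
Add(Mul(-44698, Pow(-48638, -1)), Mul(Function('S')(64), Pow(34422, -1))) = Add(Mul(-44698, Pow(-48638, -1)), Mul(Mul(27, 64), Pow(34422, -1))) = Add(Mul(-44698, Rational(-1, 48638)), Mul(1728, Rational(1, 34422))) = Add(Rational(22349, 24319), Rational(288, 5737)) = Rational(135220085, 139518103)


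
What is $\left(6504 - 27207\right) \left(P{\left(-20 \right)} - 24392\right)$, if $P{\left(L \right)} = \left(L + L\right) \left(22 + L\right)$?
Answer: $506643816$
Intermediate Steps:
$P{\left(L \right)} = 2 L \left(22 + L\right)$
$\left(6504 - 27207\right) \left(P{\left(-20 \right)} - 24392\right) = \left(6504 - 27207\right) \left(2 \left(-20\right) \left(22 - 20\right) - 24392\right) = - 20703 \left(2 \left(-20\right) 2 - 24392\right) = - 20703 \left(-80 - 24392\right) = \left(-20703\right) \left(-24472\right) = 506643816$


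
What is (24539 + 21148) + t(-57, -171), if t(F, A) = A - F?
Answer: 45573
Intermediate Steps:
(24539 + 21148) + t(-57, -171) = (24539 + 21148) + (-171 - 1*(-57)) = 45687 + (-171 + 57) = 45687 - 114 = 45573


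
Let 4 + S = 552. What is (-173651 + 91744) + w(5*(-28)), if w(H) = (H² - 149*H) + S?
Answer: -40899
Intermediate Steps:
S = 548 (S = -4 + 552 = 548)
w(H) = 548 + H² - 149*H (w(H) = (H² - 149*H) + 548 = 548 + H² - 149*H)
(-173651 + 91744) + w(5*(-28)) = (-173651 + 91744) + (548 + (5*(-28))² - 745*(-28)) = -81907 + (548 + (-140)² - 149*(-140)) = -81907 + (548 + 19600 + 20860) = -81907 + 41008 = -40899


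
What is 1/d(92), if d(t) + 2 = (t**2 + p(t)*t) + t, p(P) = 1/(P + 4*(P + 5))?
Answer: 120/1026503 ≈ 0.00011690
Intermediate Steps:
p(P) = 1/(20 + 5*P) (p(P) = 1/(P + 4*(5 + P)) = 1/(P + (20 + 4*P)) = 1/(20 + 5*P))
d(t) = -2 + t + t**2 + t/(5*(4 + t)) (d(t) = -2 + ((t**2 + (1/(5*(4 + t)))*t) + t) = -2 + ((t**2 + t/(5*(4 + t))) + t) = -2 + (t + t**2 + t/(5*(4 + t))) = -2 + t + t**2 + t/(5*(4 + t)))
1/d(92) = 1/(((1/5)*92 + (4 + 92)*(-2 + 92 + 92**2))/(4 + 92)) = 1/((92/5 + 96*(-2 + 92 + 8464))/96) = 1/((92/5 + 96*8554)/96) = 1/((92/5 + 821184)/96) = 1/((1/96)*(4106012/5)) = 1/(1026503/120) = 120/1026503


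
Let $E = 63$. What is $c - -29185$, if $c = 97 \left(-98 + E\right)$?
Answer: $25790$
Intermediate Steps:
$c = -3395$ ($c = 97 \left(-98 + 63\right) = 97 \left(-35\right) = -3395$)
$c - -29185 = -3395 - -29185 = -3395 + 29185 = 25790$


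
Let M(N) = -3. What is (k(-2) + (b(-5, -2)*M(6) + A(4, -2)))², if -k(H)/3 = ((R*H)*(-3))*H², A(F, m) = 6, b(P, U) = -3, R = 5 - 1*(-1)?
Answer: 173889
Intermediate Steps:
R = 6 (R = 5 + 1 = 6)
k(H) = 54*H³ (k(H) = -3*(6*H)*(-3)*H² = -3*(-18*H)*H² = -(-54)*H³ = 54*H³)
(k(-2) + (b(-5, -2)*M(6) + A(4, -2)))² = (54*(-2)³ + (-3*(-3) + 6))² = (54*(-8) + (9 + 6))² = (-432 + 15)² = (-417)² = 173889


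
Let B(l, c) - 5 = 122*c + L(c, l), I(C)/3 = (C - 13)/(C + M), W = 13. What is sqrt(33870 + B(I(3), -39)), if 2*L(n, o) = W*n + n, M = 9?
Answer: 2*sqrt(7211) ≈ 169.84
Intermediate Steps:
I(C) = 3*(-13 + C)/(9 + C) (I(C) = 3*((C - 13)/(C + 9)) = 3*((-13 + C)/(9 + C)) = 3*(-13 + C)/(9 + C))
L(n, o) = 7*n (L(n, o) = (13*n + n)/2 = (14*n)/2 = 7*n)
B(l, c) = 5 + 129*c (B(l, c) = 5 + (122*c + 7*c) = 5 + 129*c)
sqrt(33870 + B(I(3), -39)) = sqrt(33870 + (5 + 129*(-39))) = sqrt(33870 + (5 - 5031)) = sqrt(33870 - 5026) = sqrt(28844) = 2*sqrt(7211)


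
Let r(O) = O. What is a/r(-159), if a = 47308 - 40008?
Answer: -7300/159 ≈ -45.912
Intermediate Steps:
a = 7300
a/r(-159) = 7300/(-159) = 7300*(-1/159) = -7300/159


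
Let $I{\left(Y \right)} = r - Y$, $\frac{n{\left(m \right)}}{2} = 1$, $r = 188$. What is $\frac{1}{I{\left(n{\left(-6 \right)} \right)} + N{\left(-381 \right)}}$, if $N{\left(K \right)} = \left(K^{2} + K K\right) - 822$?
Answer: $\frac{1}{289686} \approx 3.452 \cdot 10^{-6}$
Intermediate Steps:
$N{\left(K \right)} = -822 + 2 K^{2}$ ($N{\left(K \right)} = \left(K^{2} + K^{2}\right) - 822 = 2 K^{2} - 822 = -822 + 2 K^{2}$)
$n{\left(m \right)} = 2$ ($n{\left(m \right)} = 2 \cdot 1 = 2$)
$I{\left(Y \right)} = 188 - Y$
$\frac{1}{I{\left(n{\left(-6 \right)} \right)} + N{\left(-381 \right)}} = \frac{1}{\left(188 - 2\right) - \left(822 - 2 \left(-381\right)^{2}\right)} = \frac{1}{\left(188 - 2\right) + \left(-822 + 2 \cdot 145161\right)} = \frac{1}{186 + \left(-822 + 290322\right)} = \frac{1}{186 + 289500} = \frac{1}{289686}$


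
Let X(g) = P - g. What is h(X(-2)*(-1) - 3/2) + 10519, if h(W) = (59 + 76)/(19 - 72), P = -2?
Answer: 557372/53 ≈ 10516.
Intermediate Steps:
X(g) = -2 - g
h(W) = -135/53 (h(W) = 135/(-53) = 135*(-1/53) = -135/53)
h(X(-2)*(-1) - 3/2) + 10519 = -135/53 + 10519 = 557372/53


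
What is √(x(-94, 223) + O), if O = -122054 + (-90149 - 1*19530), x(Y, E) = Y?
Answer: I*√231827 ≈ 481.48*I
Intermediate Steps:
O = -231733 (O = -122054 + (-90149 - 19530) = -122054 - 109679 = -231733)
√(x(-94, 223) + O) = √(-94 - 231733) = √(-231827) = I*√231827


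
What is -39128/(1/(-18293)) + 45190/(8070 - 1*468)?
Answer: 2720636106299/3801 ≈ 7.1577e+8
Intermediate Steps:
-39128/(1/(-18293)) + 45190/(8070 - 1*468) = -39128/(-1/18293) + 45190/(8070 - 468) = -39128*(-18293) + 45190/7602 = 715768504 + 45190*(1/7602) = 715768504 + 22595/3801 = 2720636106299/3801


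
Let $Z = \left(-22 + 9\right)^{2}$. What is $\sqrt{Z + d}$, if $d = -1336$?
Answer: $i \sqrt{1167} \approx 34.161 i$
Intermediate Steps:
$Z = 169$ ($Z = \left(-13\right)^{2} = 169$)
$\sqrt{Z + d} = \sqrt{169 - 1336} = \sqrt{-1167} = i \sqrt{1167}$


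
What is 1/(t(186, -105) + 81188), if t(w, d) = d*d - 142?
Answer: 1/92071 ≈ 1.0861e-5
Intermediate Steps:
t(w, d) = -142 + d² (t(w, d) = d² - 142 = -142 + d²)
1/(t(186, -105) + 81188) = 1/((-142 + (-105)²) + 81188) = 1/((-142 + 11025) + 81188) = 1/(10883 + 81188) = 1/92071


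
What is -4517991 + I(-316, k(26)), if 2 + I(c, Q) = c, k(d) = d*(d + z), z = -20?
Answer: -4518309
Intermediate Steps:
k(d) = d*(-20 + d) (k(d) = d*(d - 20) = d*(-20 + d))
I(c, Q) = -2 + c
-4517991 + I(-316, k(26)) = -4517991 + (-2 - 316) = -4517991 - 318 = -4518309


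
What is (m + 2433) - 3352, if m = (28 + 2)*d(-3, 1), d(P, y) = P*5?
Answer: -1369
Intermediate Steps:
d(P, y) = 5*P
m = -450 (m = (28 + 2)*(5*(-3)) = 30*(-15) = -450)
(m + 2433) - 3352 = (-450 + 2433) - 3352 = 1983 - 3352 = -1369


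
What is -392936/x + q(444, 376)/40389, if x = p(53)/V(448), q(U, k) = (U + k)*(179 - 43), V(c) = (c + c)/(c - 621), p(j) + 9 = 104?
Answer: 14221614556384/663793215 ≈ 21425.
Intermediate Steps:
p(j) = 95 (p(j) = -9 + 104 = 95)
V(c) = 2*c/(-621 + c) (V(c) = (2*c)/(-621 + c) = 2*c/(-621 + c))
q(U, k) = 136*U + 136*k (q(U, k) = (U + k)*136 = 136*U + 136*k)
x = -16435/896 (x = 95/((2*448/(-621 + 448))) = 95/((2*448/(-173))) = 95/((2*448*(-1/173))) = 95/(-896/173) = 95*(-173/896) = -16435/896 ≈ -18.343)
-392936/x + q(444, 376)/40389 = -392936/(-16435/896) + (136*444 + 136*376)/40389 = -392936*(-896/16435) + (60384 + 51136)*(1/40389) = 352070656/16435 + 111520*(1/40389) = 352070656/16435 + 111520/40389 = 14221614556384/663793215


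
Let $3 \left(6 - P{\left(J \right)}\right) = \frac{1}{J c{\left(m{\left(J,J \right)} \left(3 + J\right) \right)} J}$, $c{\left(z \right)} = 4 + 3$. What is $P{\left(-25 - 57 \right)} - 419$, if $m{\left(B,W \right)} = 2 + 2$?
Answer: $- \frac{58317253}{141204} \approx -413.0$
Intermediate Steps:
$m{\left(B,W \right)} = 4$
$c{\left(z \right)} = 7$
$P{\left(J \right)} = 6 - \frac{1}{21 J^{2}}$ ($P{\left(J \right)} = 6 - \frac{1}{3 J 7 J} = 6 - \frac{1}{3 \cdot 7 J J} = 6 - \frac{1}{3 \cdot 7 J^{2}} = 6 - \frac{\frac{1}{7} \frac{1}{J^{2}}}{3} = 6 - \frac{1}{21 J^{2}}$)
$P{\left(-25 - 57 \right)} - 419 = \left(6 - \frac{1}{21 \left(-25 - 57\right)^{2}}\right) - 419 = \left(6 - \frac{1}{21 \cdot 6724}\right) - 419 = \left(6 - \frac{1}{141204}\right) - 419 = \frac{847223}{141204} - 419 = - \frac{58317253}{141204}$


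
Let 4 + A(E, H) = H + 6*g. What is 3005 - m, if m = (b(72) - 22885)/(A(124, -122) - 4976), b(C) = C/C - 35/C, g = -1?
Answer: 1103519197/367776 ≈ 3000.5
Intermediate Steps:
b(C) = 1 - 35/C
A(E, H) = -10 + H (A(E, H) = -4 + (H + 6*(-1)) = -4 + (H - 6) = -4 + (-6 + H) = -10 + H)
m = 1647683/367776 (m = ((-35 + 72)/72 - 22885)/((-10 - 122) - 4976) = ((1/72)*37 - 22885)/(-132 - 4976) = (37/72 - 22885)/(-5108) = -1647683/72*(-1/5108) = 1647683/367776 ≈ 4.4801)
3005 - m = 3005 - 1*1647683/367776 = 3005 - 1647683/367776 = 1103519197/367776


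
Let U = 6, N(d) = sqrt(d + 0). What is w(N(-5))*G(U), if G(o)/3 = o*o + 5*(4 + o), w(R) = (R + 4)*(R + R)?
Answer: -2580 + 2064*I*sqrt(5) ≈ -2580.0 + 4615.2*I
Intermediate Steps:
N(d) = sqrt(d)
w(R) = 2*R*(4 + R) (w(R) = (4 + R)*(2*R) = 2*R*(4 + R))
G(o) = 60 + 3*o**2 + 15*o (G(o) = 3*(o*o + 5*(4 + o)) = 3*(o**2 + (20 + 5*o)) = 3*(20 + o**2 + 5*o) = 60 + 3*o**2 + 15*o)
w(N(-5))*G(U) = (2*sqrt(-5)*(4 + sqrt(-5)))*(60 + 3*6**2 + 15*6) = (2*(I*sqrt(5))*(4 + I*sqrt(5)))*(60 + 3*36 + 90) = (2*I*sqrt(5)*(4 + I*sqrt(5)))*(60 + 108 + 90) = (2*I*sqrt(5)*(4 + I*sqrt(5)))*258 = 516*I*sqrt(5)*(4 + I*sqrt(5))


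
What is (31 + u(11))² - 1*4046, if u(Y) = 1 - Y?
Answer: -3605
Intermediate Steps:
(31 + u(11))² - 1*4046 = (31 + (1 - 1*11))² - 1*4046 = (31 + (1 - 11))² - 4046 = (31 - 10)² - 4046 = 21² - 4046 = 441 - 4046 = -3605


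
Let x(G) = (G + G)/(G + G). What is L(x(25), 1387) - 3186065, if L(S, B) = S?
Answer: -3186064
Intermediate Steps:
x(G) = 1 (x(G) = (2*G)/((2*G)) = (2*G)*(1/(2*G)) = 1)
L(x(25), 1387) - 3186065 = 1 - 3186065 = -3186064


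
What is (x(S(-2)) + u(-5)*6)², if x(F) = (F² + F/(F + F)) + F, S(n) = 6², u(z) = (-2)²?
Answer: 7360369/4 ≈ 1.8401e+6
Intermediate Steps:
u(z) = 4
S(n) = 36
x(F) = ½ + F + F² (x(F) = (F² + F/((2*F))) + F = (F² + (1/(2*F))*F) + F = (F² + ½) + F = (½ + F²) + F = ½ + F + F²)
(x(S(-2)) + u(-5)*6)² = ((½ + 36 + 36²) + 4*6)² = ((½ + 36 + 1296) + 24)² = (2665/2 + 24)² = (2713/2)² = 7360369/4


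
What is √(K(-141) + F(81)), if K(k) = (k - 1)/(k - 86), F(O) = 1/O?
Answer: √2662483/2043 ≈ 0.79868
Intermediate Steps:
K(k) = (-1 + k)/(-86 + k)
√(K(-141) + F(81)) = √((-1 - 141)/(-86 - 141) + 1/81) = √(-142/(-227) + 1/81) = √(-1/227*(-142) + 1/81) = √(142/227 + 1/81) = √(11729/18387) = √2662483/2043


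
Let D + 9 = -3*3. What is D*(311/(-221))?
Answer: 5598/221 ≈ 25.330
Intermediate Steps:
D = -18 (D = -9 - 3*3 = -9 - 9 = -18)
D*(311/(-221)) = -5598/(-221) = -5598*(-1)/221 = -18*(-311/221) = 5598/221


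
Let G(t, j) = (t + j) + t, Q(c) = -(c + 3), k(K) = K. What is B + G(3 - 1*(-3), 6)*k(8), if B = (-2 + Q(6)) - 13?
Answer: 120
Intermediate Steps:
Q(c) = -3 - c (Q(c) = -(3 + c) = -3 - c)
B = -24 (B = (-2 + (-3 - 1*6)) - 13 = (-2 + (-3 - 6)) - 13 = (-2 - 9) - 13 = -11 - 13 = -24)
G(t, j) = j + 2*t (G(t, j) = (j + t) + t = j + 2*t)
B + G(3 - 1*(-3), 6)*k(8) = -24 + (6 + 2*(3 - 1*(-3)))*8 = -24 + (6 + 2*(3 + 3))*8 = -24 + (6 + 2*6)*8 = -24 + (6 + 12)*8 = -24 + 18*8 = -24 + 144 = 120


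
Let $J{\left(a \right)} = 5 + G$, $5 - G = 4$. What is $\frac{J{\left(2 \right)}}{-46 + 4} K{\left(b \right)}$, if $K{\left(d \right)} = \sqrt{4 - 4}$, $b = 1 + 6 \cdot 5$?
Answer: $0$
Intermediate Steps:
$G = 1$ ($G = 5 - 4 = 1$)
$b = 31$ ($b = 1 + 30 = 31$)
$K{\left(d \right)} = 0$ ($K{\left(d \right)} = \sqrt{0} = 0$)
$J{\left(a \right)} = 6$ ($J{\left(a \right)} = 5 + 1 = 6$)
$\frac{J{\left(2 \right)}}{-46 + 4} K{\left(b \right)} = \frac{1}{-46 + 4} \cdot 6 \cdot 0 = \frac{1}{-42} \cdot 6 \cdot 0 = \left(- \frac{1}{42}\right) 6 \cdot 0 = \left(- \frac{1}{7}\right) 0 = 0$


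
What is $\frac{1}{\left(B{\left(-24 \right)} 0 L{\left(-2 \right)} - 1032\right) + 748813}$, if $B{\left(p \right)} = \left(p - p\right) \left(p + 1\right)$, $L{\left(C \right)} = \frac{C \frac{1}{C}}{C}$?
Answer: $\frac{1}{747781} \approx 1.3373 \cdot 10^{-6}$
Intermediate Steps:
$L{\left(C \right)} = \frac{1}{C}$ ($L{\left(C \right)} = 1 \frac{1}{C} = \frac{1}{C}$)
$B{\left(p \right)} = 0$ ($B{\left(p \right)} = 0 \left(1 + p\right) = 0$)
$\frac{1}{\left(B{\left(-24 \right)} 0 L{\left(-2 \right)} - 1032\right) + 748813} = \frac{1}{\left(0 \frac{0}{-2} - 1032\right) + 748813} = \frac{1}{\left(0 \cdot 0 \left(- \frac{1}{2}\right) - 1032\right) + 748813} = \frac{1}{\left(0 \cdot 0 - 1032\right) + 748813} = \frac{1}{\left(0 - 1032\right) + 748813} = \frac{1}{-1032 + 748813} = \frac{1}{747781}$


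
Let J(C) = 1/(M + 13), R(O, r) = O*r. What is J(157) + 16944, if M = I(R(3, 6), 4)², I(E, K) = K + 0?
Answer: 491377/29 ≈ 16944.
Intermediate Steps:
I(E, K) = K
M = 16 (M = 4² = 16)
J(C) = 1/29 (J(C) = 1/(16 + 13) = 1/29)
J(157) + 16944 = 1/29 + 16944 = 491377/29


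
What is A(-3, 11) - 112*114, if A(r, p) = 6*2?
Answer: -12756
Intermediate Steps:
A(r, p) = 12
A(-3, 11) - 112*114 = 12 - 112*114 = 12 - 12768 = -12756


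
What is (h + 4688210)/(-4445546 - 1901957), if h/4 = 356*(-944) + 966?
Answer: -3347818/6347503 ≈ -0.52742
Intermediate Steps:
h = -1340392 (h = 4*(356*(-944) + 966) = 4*(-336064 + 966) = 4*(-335098) = -1340392)
(h + 4688210)/(-4445546 - 1901957) = (-1340392 + 4688210)/(-4445546 - 1901957) = 3347818/(-6347503) = 3347818*(-1/6347503) = -3347818/6347503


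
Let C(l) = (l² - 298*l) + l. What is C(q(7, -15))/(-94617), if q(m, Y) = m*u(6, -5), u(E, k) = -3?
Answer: -742/10513 ≈ -0.070579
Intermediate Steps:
q(m, Y) = -3*m (q(m, Y) = m*(-3) = -3*m)
C(l) = l² - 297*l
C(q(7, -15))/(-94617) = ((-3*7)*(-297 - 3*7))/(-94617) = -21*(-297 - 21)*(-1/94617) = -21*(-318)*(-1/94617) = 6678*(-1/94617) = -742/10513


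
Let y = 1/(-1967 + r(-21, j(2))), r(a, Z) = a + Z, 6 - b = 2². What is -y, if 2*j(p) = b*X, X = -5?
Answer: 1/1993 ≈ 0.00050176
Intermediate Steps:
b = 2 (b = 6 - 1*2² = 6 - 1*4 = 6 - 4 = 2)
j(p) = -5 (j(p) = (2*(-5))/2 = (½)*(-10) = -5)
r(a, Z) = Z + a
y = -1/1993 (y = 1/(-1967 + (-5 - 21)) = 1/(-1967 - 26) = 1/(-1993) = -1/1993 ≈ -0.00050176)
-y = -1*(-1/1993) = 1/1993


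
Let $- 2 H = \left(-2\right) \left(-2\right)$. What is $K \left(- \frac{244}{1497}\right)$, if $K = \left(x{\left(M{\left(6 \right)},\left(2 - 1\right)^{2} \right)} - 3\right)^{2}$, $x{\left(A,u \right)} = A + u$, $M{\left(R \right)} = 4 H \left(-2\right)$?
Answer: $- \frac{47824}{1497} \approx -31.947$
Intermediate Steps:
$H = -2$ ($H = - \frac{\left(-2\right) \left(-2\right)}{2} = \left(- \frac{1}{2}\right) 4 = -2$)
$M{\left(R \right)} = 16$ ($M{\left(R \right)} = 4 \left(-2\right) \left(-2\right) = \left(-8\right) \left(-2\right) = 16$)
$K = 196$ ($K = \left(\left(16 + \left(2 - 1\right)^{2}\right) - 3\right)^{2} = \left(\left(16 + 1^{2}\right) - 3\right)^{2} = \left(\left(16 + 1\right) - 3\right)^{2} = \left(17 - 3\right)^{2} = 14^{2} = 196$)
$K \left(- \frac{244}{1497}\right) = 196 \left(- \frac{244}{1497}\right) = - \frac{47824}{1497}$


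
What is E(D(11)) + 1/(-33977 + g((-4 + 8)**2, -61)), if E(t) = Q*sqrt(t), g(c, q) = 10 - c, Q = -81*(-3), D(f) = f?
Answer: -1/33983 + 243*sqrt(11) ≈ 805.94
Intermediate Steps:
Q = 243
E(t) = 243*sqrt(t)
E(D(11)) + 1/(-33977 + g((-4 + 8)**2, -61)) = 243*sqrt(11) + 1/(-33977 + (10 - (-4 + 8)**2)) = 243*sqrt(11) + 1/(-33977 + (10 - 1*4**2)) = 243*sqrt(11) + 1/(-33977 + (10 - 1*16)) = 243*sqrt(11) + 1/(-33977 + (10 - 16)) = 243*sqrt(11) + 1/(-33977 - 6) = 243*sqrt(11) + 1/(-33983) = 243*sqrt(11) - 1/33983 = -1/33983 + 243*sqrt(11)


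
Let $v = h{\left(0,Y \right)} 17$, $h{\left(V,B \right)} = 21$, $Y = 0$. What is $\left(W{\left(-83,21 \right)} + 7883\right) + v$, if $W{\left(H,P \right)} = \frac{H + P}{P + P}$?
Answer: $\frac{173009}{21} \approx 8238.5$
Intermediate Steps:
$W{\left(H,P \right)} = \frac{H + P}{2 P}$
$v = 357$ ($v = 21 \cdot 17 = 357$)
$\left(W{\left(-83,21 \right)} + 7883\right) + v = \left(\frac{-83 + 21}{2 \cdot 21} + 7883\right) + 357 = \left(\frac{1}{2} \cdot \frac{1}{21} \left(-62\right) + 7883\right) + 357 = \left(- \frac{31}{21} + 7883\right) + 357 = \frac{165512}{21} + 357 = \frac{173009}{21}$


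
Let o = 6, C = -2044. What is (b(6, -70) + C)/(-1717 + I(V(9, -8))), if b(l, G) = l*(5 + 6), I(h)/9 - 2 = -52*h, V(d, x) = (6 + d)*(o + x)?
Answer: -46/287 ≈ -0.16028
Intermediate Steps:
V(d, x) = (6 + d)*(6 + x)
I(h) = 18 - 468*h (I(h) = 18 + 9*(-52*h) = 18 - 468*h)
b(l, G) = 11*l (b(l, G) = l*11 = 11*l)
(b(6, -70) + C)/(-1717 + I(V(9, -8))) = (11*6 - 2044)/(-1717 + (18 - 468*(36 + 6*9 + 6*(-8) + 9*(-8)))) = (66 - 2044)/(-1717 + (18 - 468*(36 + 54 - 48 - 72))) = -1978/(-1717 + (18 - 468*(-30))) = -1978/(-1717 + (18 + 14040)) = -1978/(-1717 + 14058) = -1978/12341 = -1978*1/12341 = -46/287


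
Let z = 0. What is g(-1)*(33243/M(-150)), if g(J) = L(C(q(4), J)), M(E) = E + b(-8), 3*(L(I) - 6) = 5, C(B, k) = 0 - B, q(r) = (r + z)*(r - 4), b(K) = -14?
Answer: -254863/164 ≈ -1554.0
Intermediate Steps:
q(r) = r*(-4 + r) (q(r) = (r + 0)*(r - 4) = r*(-4 + r))
C(B, k) = -B
L(I) = 23/3 (L(I) = 6 + (1/3)*5 = 6 + 5/3 = 23/3)
M(E) = -14 + E (M(E) = E - 14 = -14 + E)
g(J) = 23/3
g(-1)*(33243/M(-150)) = 23*(33243/(-14 - 150))/3 = 23*(33243/(-164))/3 = 23*(33243*(-1/164))/3 = (23/3)*(-33243/164) = -254863/164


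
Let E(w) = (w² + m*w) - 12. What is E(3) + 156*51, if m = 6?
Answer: 7971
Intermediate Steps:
E(w) = -12 + w² + 6*w (E(w) = (w² + 6*w) - 12 = -12 + w² + 6*w)
E(3) + 156*51 = (-12 + 3² + 6*3) + 156*51 = (-12 + 9 + 18) + 7956 = 15 + 7956 = 7971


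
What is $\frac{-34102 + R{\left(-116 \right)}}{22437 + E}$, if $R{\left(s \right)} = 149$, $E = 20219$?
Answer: $- \frac{33953}{42656} \approx -0.79597$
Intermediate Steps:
$\frac{-34102 + R{\left(-116 \right)}}{22437 + E} = \frac{-34102 + 149}{22437 + 20219} = - \frac{33953}{42656}$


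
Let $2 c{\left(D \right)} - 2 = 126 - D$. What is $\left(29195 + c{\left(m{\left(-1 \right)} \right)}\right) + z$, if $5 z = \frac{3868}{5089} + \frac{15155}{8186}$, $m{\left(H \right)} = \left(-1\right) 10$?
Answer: $\frac{6095588408523}{208292770} \approx 29265.0$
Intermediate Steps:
$m{\left(H \right)} = -10$
$c{\left(D \right)} = 64 - \frac{D}{2}$ ($c{\left(D \right)} = 1 + \frac{126 - D}{2} = 1 - \left(-63 + \frac{D}{2}\right) = 64 - \frac{D}{2}$)
$z = \frac{108787243}{208292770}$ ($z = \frac{\frac{3868}{5089} + \frac{15155}{8186}}{5} = \frac{1}{5} \cdot \frac{108787243}{41658554} = \frac{108787243}{208292770} \approx 0.52228$)
$\left(29195 + c{\left(m{\left(-1 \right)} \right)}\right) + z = \left(29195 + \left(64 - -5\right)\right) + \frac{108787243}{208292770} = \left(29195 + \left(64 + 5\right)\right) + \frac{108787243}{208292770} = \left(29195 + 69\right) + \frac{108787243}{208292770} = 29264 + \frac{108787243}{208292770} = \frac{6095588408523}{208292770}$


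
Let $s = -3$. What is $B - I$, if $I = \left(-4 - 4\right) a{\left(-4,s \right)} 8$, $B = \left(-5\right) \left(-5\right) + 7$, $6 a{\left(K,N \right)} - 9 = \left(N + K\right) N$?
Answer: $352$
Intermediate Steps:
$a{\left(K,N \right)} = \frac{3}{2} + \frac{N \left(K + N\right)}{6}$ ($a{\left(K,N \right)} = \frac{3}{2} + \frac{\left(N + K\right) N}{6} = \frac{3}{2} + \frac{\left(K + N\right) N}{6} = \frac{3}{2} + \frac{N \left(K + N\right)}{6}$)
$B = 32$ ($B = 25 + 7 = 32$)
$I = -320$ ($I = \left(-4 - 4\right) \left(\frac{3}{2} + \frac{\left(-3\right)^{2}}{6} + \frac{1}{6} \left(-4\right) \left(-3\right)\right) 8 = \left(-4 - 4\right) \left(\frac{3}{2} + \frac{1}{6} \cdot 9 + 2\right) 8 = - 8 \left(\frac{3}{2} + \frac{3}{2} + 2\right) 8 = \left(-8\right) 5 \cdot 8 = \left(-40\right) 8 = -320$)
$B - I = 32 - -320 = 32 + 320 = 352$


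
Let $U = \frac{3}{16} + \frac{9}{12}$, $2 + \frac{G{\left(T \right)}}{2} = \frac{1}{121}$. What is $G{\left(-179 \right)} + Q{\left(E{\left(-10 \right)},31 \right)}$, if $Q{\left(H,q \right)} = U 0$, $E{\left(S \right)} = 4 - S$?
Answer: $- \frac{482}{121} \approx -3.9835$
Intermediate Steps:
$G{\left(T \right)} = - \frac{482}{121}$ ($G{\left(T \right)} = -4 + \frac{2}{121} = - \frac{482}{121}$)
$U = \frac{15}{16}$ ($U = 3 \cdot \frac{1}{16} + 9 \cdot \frac{1}{12} = \frac{3}{16} + \frac{3}{4} = \frac{15}{16} \approx 0.9375$)
$Q{\left(H,q \right)} = 0$ ($Q{\left(H,q \right)} = \frac{15}{16} \cdot 0 = 0$)
$G{\left(-179 \right)} + Q{\left(E{\left(-10 \right)},31 \right)} = - \frac{482}{121} + 0 = - \frac{482}{121}$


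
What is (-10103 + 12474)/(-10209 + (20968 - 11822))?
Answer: -2371/1063 ≈ -2.2305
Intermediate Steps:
(-10103 + 12474)/(-10209 + (20968 - 11822)) = 2371/(-10209 + 9146) = 2371/(-1063) = 2371*(-1/1063) = -2371/1063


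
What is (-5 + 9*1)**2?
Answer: 16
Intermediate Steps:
(-5 + 9*1)**2 = (-5 + 9)**2 = 4**2 = 16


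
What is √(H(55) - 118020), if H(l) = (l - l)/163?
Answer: 2*I*√29505 ≈ 343.54*I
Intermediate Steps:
H(l) = 0 (H(l) = 0*(1/163) = 0)
√(H(55) - 118020) = √(0 - 118020) = √(-118020) = 2*I*√29505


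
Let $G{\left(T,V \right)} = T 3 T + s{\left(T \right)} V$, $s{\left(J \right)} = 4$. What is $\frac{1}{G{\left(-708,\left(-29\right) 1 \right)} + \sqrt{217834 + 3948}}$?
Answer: $\frac{751838}{1130520645597} - \frac{\sqrt{221782}}{2261041291194} \approx 6.6483 \cdot 10^{-7}$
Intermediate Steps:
$G{\left(T,V \right)} = 3 T^{2} + 4 V$ ($G{\left(T,V \right)} = T 3 T + 4 V = 3 T T + 4 V = 3 T^{2} + 4 V$)
$\frac{1}{G{\left(-708,\left(-29\right) 1 \right)} + \sqrt{217834 + 3948}} = \frac{1}{\left(3 \left(-708\right)^{2} + 4 \left(\left(-29\right) 1\right)\right) + \sqrt{217834 + 3948}} = \frac{1}{\left(3 \cdot 501264 + 4 \left(-29\right)\right) + \sqrt{221782}} = \frac{1}{\left(1503792 - 116\right) + \sqrt{221782}} = \frac{1}{1503676 + \sqrt{221782}}$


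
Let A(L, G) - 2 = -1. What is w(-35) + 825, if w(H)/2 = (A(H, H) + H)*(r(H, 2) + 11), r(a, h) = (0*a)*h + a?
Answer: 2457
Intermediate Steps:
A(L, G) = 1 (A(L, G) = 2 - 1 = 1)
r(a, h) = a (r(a, h) = 0*h + a = 0 + a = a)
w(H) = 2*(1 + H)*(11 + H) (w(H) = 2*((1 + H)*(H + 11)) = 2*((1 + H)*(11 + H)) = 2*(1 + H)*(11 + H))
w(-35) + 825 = (22 + 2*(-35)² + 24*(-35)) + 825 = (22 + 2*1225 - 840) + 825 = (22 + 2450 - 840) + 825 = 1632 + 825 = 2457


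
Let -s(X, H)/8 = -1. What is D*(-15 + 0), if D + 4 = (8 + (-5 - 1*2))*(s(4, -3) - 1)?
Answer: -45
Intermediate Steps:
s(X, H) = 8 (s(X, H) = -8*(-1) = 8)
D = 3 (D = -4 + (8 + (-5 - 1*2))*(8 - 1) = -4 + (8 + (-5 - 2))*7 = -4 + (8 - 7)*7 = -4 + 1*7 = -4 + 7 = 3)
D*(-15 + 0) = 3*(-15 + 0) = 3*(-15) = -45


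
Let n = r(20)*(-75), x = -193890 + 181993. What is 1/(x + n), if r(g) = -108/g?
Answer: -1/11492 ≈ -8.7017e-5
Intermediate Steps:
x = -11897
n = 405 (n = -108/20*(-75) = -108*1/20*(-75) = -27/5*(-75) = 405)
1/(x + n) = 1/(-11897 + 405) = 1/(-11492) = -1/11492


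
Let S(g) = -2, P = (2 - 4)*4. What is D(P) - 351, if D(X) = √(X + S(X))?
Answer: -351 + I*√10 ≈ -351.0 + 3.1623*I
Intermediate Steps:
P = -8 (P = -2*4 = -8)
D(X) = √(-2 + X) (D(X) = √(X - 2) = √(-2 + X))
D(P) - 351 = √(-2 - 8) - 351 = √(-10) - 351 = I*√10 - 351 = -351 + I*√10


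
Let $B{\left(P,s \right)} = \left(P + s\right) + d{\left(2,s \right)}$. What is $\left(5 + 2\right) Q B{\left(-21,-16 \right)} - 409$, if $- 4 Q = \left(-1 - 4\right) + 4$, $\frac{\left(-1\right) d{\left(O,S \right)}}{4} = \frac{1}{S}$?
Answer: $- \frac{7573}{16} \approx -473.31$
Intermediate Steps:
$d{\left(O,S \right)} = - \frac{4}{S}$
$Q = \frac{1}{4}$ ($Q = - \frac{\left(-1 - 4\right) + 4}{4} = - \frac{-5 + 4}{4} = \left(- \frac{1}{4}\right) \left(-1\right) = \frac{1}{4} \approx 0.25$)
$B{\left(P,s \right)} = P + s - \frac{4}{s}$ ($B{\left(P,s \right)} = \left(P + s\right) - \frac{4}{s} = P + s - \frac{4}{s}$)
$\left(5 + 2\right) Q B{\left(-21,-16 \right)} - 409 = \left(5 + 2\right) \frac{1}{4} \left(-21 - 16 - \frac{4}{-16}\right) - 409 = 7 \cdot \frac{1}{4} \left(-21 - 16 - - \frac{1}{4}\right) - 409 = \frac{7 \left(-21 - 16 + \frac{1}{4}\right)}{4} - 409 = \frac{7}{4} \left(- \frac{147}{4}\right) - 409 = - \frac{1029}{16} - 409 = - \frac{7573}{16}$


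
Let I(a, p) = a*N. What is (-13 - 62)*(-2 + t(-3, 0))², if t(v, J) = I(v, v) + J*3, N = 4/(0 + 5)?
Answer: -1452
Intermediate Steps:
N = ⅘ (N = 4/5 = 4*(⅕) = ⅘ ≈ 0.80000)
I(a, p) = 4*a/5 (I(a, p) = a*(⅘) = 4*a/5)
t(v, J) = 3*J + 4*v/5 (t(v, J) = 4*v/5 + J*3 = 4*v/5 + 3*J = 3*J + 4*v/5)
(-13 - 62)*(-2 + t(-3, 0))² = (-13 - 62)*(-2 + (3*0 + (⅘)*(-3)))² = -75*(-2 + (0 - 12/5))² = -75*(-2 - 12/5)² = -75*(-22/5)² = -75*484/25 = -1452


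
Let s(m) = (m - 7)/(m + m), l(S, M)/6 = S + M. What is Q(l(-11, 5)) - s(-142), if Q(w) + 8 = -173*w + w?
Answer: 1756107/284 ≈ 6183.5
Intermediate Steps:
l(S, M) = 6*M + 6*S (l(S, M) = 6*(S + M) = 6*(M + S) = 6*M + 6*S)
s(m) = (-7 + m)/(2*m) (s(m) = (-7 + m)/((2*m)) = (-7 + m)*(1/(2*m)) = (-7 + m)/(2*m))
Q(w) = -8 - 172*w (Q(w) = -8 + (-173*w + w) = -8 - 172*w)
Q(l(-11, 5)) - s(-142) = (-8 - 172*(6*5 + 6*(-11))) - (-7 - 142)/(2*(-142)) = (-8 - 172*(30 - 66)) - (-1)*(-149)/(2*142) = (-8 - 172*(-36)) - 1*149/284 = (-8 + 6192) - 149/284 = 6184 - 149/284 = 1756107/284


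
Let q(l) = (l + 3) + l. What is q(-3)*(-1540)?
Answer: 4620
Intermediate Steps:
q(l) = 3 + 2*l (q(l) = (3 + l) + l = 3 + 2*l)
q(-3)*(-1540) = (3 + 2*(-3))*(-1540) = (3 - 6)*(-1540) = -3*(-1540) = 4620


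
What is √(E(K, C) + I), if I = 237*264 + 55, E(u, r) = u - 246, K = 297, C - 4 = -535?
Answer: √62674 ≈ 250.35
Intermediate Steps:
C = -531 (C = 4 - 535 = -531)
E(u, r) = -246 + u
I = 62623 (I = 62568 + 55 = 62623)
√(E(K, C) + I) = √((-246 + 297) + 62623) = √(51 + 62623) = √62674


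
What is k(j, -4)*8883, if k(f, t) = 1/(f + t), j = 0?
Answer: -8883/4 ≈ -2220.8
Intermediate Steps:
k(j, -4)*8883 = 8883/(0 - 4) = 8883/(-4) = -¼*8883 = -8883/4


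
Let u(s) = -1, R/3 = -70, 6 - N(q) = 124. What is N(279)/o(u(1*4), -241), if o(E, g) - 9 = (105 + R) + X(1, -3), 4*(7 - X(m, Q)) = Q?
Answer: 472/353 ≈ 1.3371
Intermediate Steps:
N(q) = -118 (N(q) = 6 - 1*124 = 6 - 124 = -118)
R = -210 (R = 3*(-70) = -210)
X(m, Q) = 7 - Q/4
o(E, g) = -353/4 (o(E, g) = 9 + ((105 - 210) + (7 - ¼*(-3))) = 9 + (-105 + (7 + ¾)) = 9 + (-105 + 31/4) = 9 - 389/4 = -353/4)
N(279)/o(u(1*4), -241) = -118/(-353/4) = -118*(-4/353) = 472/353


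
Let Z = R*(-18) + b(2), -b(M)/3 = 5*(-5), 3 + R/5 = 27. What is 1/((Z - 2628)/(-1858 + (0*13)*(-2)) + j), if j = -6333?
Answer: -1858/11762001 ≈ -0.00015797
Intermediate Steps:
R = 120 (R = -15 + 5*27 = -15 + 135 = 120)
b(M) = 75 (b(M) = -15*(-5) = -3*(-25) = 75)
Z = -2085 (Z = 120*(-18) + 75 = -2160 + 75 = -2085)
1/((Z - 2628)/(-1858 + (0*13)*(-2)) + j) = 1/((-2085 - 2628)/(-1858 + (0*13)*(-2)) - 6333) = 1/(-4713/(-1858 + 0*(-2)) - 6333) = 1/(-4713/(-1858 + 0) - 6333) = 1/(-4713/(-1858) - 6333) = 1/(-4713*(-1/1858) - 6333) = 1/(4713/1858 - 6333) = 1/(-11762001/1858) = -1858/11762001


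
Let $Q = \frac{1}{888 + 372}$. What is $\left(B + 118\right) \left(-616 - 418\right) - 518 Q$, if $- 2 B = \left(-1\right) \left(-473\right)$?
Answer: $\frac{11027573}{90} \approx 1.2253 \cdot 10^{5}$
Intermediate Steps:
$B = - \frac{473}{2}$ ($B = - \frac{\left(-1\right) \left(-473\right)}{2} = \left(- \frac{1}{2}\right) 473 = - \frac{473}{2} \approx -236.5$)
$Q = \frac{1}{1260} \approx 0.00079365$
$\left(B + 118\right) \left(-616 - 418\right) - 518 Q = \left(- \frac{473}{2} + 118\right) \left(-616 - 418\right) - \frac{37}{90} = \left(- \frac{237}{2}\right) \left(-1034\right) - \frac{37}{90} = 122529 - \frac{37}{90} = \frac{11027573}{90}$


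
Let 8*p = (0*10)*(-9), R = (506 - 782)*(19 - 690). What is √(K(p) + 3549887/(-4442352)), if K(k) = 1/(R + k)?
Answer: 5*I*√1043332590685602965/5713234868 ≈ 0.89392*I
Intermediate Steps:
R = 185196 (R = -276*(-671) = 185196)
p = 0 (p = ((0*10)*(-9))/8 = (0*(-9))/8 = (⅛)*0 = 0)
K(k) = 1/(185196 + k)
√(K(p) + 3549887/(-4442352)) = √(1/(185196 + 0) + 3549887/(-4442352)) = √(1/185196 + 3549887*(-1/4442352)) = √(1/185196 - 3549887/4442352) = √(-18261678625/22852939472) = 5*I*√1043332590685602965/5713234868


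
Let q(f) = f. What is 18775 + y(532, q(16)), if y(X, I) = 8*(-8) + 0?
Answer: 18711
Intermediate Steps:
y(X, I) = -64 (y(X, I) = -64 + 0 = -64)
18775 + y(532, q(16)) = 18775 - 64 = 18711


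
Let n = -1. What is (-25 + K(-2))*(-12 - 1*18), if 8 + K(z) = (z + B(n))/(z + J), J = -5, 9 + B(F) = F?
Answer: 6570/7 ≈ 938.57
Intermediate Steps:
B(F) = -9 + F
K(z) = -8 + (-10 + z)/(-5 + z) (K(z) = -8 + (z + (-9 - 1))/(z - 5) = -8 + (z - 10)/(-5 + z) = -8 + (-10 + z)/(-5 + z))
(-25 + K(-2))*(-12 - 1*18) = (-25 + (30 - 7*(-2))/(-5 - 2))*(-12 - 1*18) = (-25 + (30 + 14)/(-7))*(-12 - 18) = (-25 - ⅐*44)*(-30) = (-25 - 44/7)*(-30) = -219/7*(-30) = 6570/7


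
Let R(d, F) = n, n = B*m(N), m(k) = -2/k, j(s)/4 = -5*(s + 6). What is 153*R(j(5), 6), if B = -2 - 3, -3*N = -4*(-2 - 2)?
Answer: -2295/8 ≈ -286.88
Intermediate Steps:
N = -16/3 (N = -(-4)*(-2 - 2)/3 = -(-4)*(-4)/3 = -⅓*16 = -16/3 ≈ -5.3333)
B = -5
j(s) = -120 - 20*s (j(s) = 4*(-5*(s + 6)) = 4*(-5*(6 + s)) = 4*(-30 - 5*s) = -120 - 20*s)
n = -15/8 (n = -(-10)/(-16/3) = -(-10)*(-3)/16 = -5*3/8 = -15/8 ≈ -1.8750)
R(d, F) = -15/8
153*R(j(5), 6) = 153*(-15/8) = -2295/8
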